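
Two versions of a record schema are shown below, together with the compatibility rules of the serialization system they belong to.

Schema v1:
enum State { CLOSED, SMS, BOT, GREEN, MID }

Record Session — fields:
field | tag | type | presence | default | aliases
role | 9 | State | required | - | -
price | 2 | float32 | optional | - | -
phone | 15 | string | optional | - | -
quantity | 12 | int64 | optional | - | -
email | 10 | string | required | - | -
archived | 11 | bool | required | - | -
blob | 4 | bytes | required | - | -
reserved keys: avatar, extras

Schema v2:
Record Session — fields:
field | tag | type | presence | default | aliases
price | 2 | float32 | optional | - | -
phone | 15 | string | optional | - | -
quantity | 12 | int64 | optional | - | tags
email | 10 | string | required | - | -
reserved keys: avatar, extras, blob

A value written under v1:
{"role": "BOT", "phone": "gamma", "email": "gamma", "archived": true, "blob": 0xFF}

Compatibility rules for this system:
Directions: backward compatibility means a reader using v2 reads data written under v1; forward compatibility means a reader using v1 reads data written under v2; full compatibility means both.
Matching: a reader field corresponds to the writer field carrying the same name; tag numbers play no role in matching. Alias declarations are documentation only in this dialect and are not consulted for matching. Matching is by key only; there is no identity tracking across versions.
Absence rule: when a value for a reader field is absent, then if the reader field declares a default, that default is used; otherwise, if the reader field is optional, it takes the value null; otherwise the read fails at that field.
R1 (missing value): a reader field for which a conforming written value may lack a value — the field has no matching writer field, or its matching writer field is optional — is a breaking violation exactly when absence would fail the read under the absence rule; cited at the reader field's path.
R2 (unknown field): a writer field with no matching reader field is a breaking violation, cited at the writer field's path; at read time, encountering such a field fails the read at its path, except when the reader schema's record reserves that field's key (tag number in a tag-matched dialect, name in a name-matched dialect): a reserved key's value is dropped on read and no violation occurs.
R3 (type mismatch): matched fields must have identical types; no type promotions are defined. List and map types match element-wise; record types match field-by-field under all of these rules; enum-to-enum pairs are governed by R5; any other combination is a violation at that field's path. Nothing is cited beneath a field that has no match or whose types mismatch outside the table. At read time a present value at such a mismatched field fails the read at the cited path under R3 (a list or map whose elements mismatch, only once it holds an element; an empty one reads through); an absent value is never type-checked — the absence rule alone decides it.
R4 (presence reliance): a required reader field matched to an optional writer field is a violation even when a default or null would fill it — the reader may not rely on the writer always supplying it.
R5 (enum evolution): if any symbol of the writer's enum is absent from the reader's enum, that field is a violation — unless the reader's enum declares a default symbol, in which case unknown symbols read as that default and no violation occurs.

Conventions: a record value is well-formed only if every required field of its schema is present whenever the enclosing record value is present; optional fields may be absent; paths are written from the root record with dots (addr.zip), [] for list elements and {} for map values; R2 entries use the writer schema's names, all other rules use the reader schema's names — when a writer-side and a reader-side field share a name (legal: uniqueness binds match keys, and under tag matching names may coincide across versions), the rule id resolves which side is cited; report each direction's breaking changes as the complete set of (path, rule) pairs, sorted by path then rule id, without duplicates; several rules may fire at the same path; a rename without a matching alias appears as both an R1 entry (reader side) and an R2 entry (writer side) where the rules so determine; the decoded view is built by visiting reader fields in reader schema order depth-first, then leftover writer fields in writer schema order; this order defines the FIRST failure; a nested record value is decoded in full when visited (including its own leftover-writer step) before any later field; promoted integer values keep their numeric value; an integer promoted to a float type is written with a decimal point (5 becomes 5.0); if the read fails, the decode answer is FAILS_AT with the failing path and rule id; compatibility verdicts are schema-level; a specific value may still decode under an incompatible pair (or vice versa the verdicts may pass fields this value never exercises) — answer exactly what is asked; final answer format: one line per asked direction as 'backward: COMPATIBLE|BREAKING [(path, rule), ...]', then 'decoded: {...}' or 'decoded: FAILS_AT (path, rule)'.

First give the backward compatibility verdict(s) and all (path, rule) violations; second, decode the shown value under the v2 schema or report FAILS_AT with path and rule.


backward: BREAKING [(archived, R2), (role, R2)]; decoded: FAILS_AT (role, R2)

in Session below, arrows point writer -> reader
backward for Session (reader v2, writer v1):
  writer optional, float32 -> float32: reader price maps from writer price
  writer optional, string -> string: reader phone maps from writer phone
  writer optional, int64 -> int64: reader quantity maps from writer quantity
  writer required, string -> string: reader email maps from writer email
  leftover writer field: role
  leftover writer field: archived
  leftover writer field: blob
  R2 fires at archived
  R2 fires at role
  => backward verdict for Session: BREAKING, 2 violation(s)
decoding the Session value with the v2 reader:
  price := null (missing; optional => null)
  phone := "gamma"
  quantity := null (missing; optional => null)
  email := "gamma"
  read fails at role under R2 (unknown field)
  => FAILS_AT (role, R2)
checking off the Session differences that do not matter here:
  removed field blob from record Session (its key "blob" joins the reserved list) -> its effect on Session is confined to the forward direction, not asked


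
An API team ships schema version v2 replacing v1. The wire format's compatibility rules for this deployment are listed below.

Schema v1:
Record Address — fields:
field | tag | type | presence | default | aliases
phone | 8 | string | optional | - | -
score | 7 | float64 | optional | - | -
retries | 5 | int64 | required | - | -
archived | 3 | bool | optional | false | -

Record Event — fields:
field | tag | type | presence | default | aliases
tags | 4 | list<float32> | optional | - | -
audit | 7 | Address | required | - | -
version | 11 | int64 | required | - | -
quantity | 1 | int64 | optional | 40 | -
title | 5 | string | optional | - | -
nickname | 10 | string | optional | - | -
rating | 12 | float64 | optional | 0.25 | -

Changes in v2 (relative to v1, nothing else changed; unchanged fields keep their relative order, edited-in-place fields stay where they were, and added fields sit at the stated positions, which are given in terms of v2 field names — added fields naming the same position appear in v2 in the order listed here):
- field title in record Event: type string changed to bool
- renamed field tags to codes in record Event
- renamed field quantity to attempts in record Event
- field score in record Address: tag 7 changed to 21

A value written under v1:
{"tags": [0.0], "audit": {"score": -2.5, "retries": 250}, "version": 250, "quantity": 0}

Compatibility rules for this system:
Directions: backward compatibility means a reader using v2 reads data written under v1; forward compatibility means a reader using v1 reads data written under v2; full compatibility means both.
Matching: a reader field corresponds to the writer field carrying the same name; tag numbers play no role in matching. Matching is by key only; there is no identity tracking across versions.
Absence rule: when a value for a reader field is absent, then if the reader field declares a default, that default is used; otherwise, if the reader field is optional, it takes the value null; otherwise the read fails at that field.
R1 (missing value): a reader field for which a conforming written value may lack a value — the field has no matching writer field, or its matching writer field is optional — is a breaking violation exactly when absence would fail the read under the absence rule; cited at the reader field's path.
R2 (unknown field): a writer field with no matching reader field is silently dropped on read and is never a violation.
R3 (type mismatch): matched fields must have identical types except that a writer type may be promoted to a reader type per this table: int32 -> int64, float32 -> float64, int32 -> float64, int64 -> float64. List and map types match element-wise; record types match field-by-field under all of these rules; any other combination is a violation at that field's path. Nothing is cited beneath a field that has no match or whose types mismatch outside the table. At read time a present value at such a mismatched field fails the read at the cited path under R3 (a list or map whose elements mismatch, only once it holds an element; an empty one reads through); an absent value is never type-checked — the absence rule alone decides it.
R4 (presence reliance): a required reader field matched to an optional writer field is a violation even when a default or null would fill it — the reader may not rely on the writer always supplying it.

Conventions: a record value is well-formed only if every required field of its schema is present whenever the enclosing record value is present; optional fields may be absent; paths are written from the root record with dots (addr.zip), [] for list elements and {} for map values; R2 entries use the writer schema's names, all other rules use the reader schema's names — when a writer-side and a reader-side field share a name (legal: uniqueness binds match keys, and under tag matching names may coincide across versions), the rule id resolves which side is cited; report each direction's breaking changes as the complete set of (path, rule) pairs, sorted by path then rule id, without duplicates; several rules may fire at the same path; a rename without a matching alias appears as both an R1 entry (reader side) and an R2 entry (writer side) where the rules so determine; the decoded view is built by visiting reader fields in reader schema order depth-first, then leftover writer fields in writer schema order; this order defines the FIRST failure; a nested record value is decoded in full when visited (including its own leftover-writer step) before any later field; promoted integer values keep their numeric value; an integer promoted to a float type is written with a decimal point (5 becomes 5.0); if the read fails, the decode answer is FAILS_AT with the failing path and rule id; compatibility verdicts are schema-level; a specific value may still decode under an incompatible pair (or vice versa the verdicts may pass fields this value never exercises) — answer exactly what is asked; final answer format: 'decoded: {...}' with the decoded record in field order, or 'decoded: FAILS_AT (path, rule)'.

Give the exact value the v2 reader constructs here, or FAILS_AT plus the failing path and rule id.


the writer's type comes first in each Event pair
migrating the Event value to v2:
  codes := null (absent, optional -> null)
  audit.phone := null (absent, optional -> null)
  audit.score := -2.5
  audit.retries := 250
  audit.archived := false (absent -> default)
  version := 250
  attempts := 40 (absent -> default)
  title := null (absent, optional -> null)
  nickname := null (absent, optional -> null)
  rating := 0.25 (absent -> default)
  writer tags: unknown -> dropped
  writer quantity: unknown -> dropped
  => decoded: {"codes": null, "audit": {"phone": null, "score": -2.5, "retries": 250, "archived": false}, "version": 250, "attempts": 40, "title": null, "nickname": null, "rating": 0.25}
diffs on Event not affecting the asked answer:
  field title in record Event: type string changed to bool -> a verdict-level change on Event — the shown value reads the same
  field score in record Address: tag 7 changed to 21 -> no rule fires on it and the decoded Event view is identical with or without it

decoded: {"codes": null, "audit": {"phone": null, "score": -2.5, "retries": 250, "archived": false}, "version": 250, "attempts": 40, "title": null, "nickname": null, "rating": 0.25}


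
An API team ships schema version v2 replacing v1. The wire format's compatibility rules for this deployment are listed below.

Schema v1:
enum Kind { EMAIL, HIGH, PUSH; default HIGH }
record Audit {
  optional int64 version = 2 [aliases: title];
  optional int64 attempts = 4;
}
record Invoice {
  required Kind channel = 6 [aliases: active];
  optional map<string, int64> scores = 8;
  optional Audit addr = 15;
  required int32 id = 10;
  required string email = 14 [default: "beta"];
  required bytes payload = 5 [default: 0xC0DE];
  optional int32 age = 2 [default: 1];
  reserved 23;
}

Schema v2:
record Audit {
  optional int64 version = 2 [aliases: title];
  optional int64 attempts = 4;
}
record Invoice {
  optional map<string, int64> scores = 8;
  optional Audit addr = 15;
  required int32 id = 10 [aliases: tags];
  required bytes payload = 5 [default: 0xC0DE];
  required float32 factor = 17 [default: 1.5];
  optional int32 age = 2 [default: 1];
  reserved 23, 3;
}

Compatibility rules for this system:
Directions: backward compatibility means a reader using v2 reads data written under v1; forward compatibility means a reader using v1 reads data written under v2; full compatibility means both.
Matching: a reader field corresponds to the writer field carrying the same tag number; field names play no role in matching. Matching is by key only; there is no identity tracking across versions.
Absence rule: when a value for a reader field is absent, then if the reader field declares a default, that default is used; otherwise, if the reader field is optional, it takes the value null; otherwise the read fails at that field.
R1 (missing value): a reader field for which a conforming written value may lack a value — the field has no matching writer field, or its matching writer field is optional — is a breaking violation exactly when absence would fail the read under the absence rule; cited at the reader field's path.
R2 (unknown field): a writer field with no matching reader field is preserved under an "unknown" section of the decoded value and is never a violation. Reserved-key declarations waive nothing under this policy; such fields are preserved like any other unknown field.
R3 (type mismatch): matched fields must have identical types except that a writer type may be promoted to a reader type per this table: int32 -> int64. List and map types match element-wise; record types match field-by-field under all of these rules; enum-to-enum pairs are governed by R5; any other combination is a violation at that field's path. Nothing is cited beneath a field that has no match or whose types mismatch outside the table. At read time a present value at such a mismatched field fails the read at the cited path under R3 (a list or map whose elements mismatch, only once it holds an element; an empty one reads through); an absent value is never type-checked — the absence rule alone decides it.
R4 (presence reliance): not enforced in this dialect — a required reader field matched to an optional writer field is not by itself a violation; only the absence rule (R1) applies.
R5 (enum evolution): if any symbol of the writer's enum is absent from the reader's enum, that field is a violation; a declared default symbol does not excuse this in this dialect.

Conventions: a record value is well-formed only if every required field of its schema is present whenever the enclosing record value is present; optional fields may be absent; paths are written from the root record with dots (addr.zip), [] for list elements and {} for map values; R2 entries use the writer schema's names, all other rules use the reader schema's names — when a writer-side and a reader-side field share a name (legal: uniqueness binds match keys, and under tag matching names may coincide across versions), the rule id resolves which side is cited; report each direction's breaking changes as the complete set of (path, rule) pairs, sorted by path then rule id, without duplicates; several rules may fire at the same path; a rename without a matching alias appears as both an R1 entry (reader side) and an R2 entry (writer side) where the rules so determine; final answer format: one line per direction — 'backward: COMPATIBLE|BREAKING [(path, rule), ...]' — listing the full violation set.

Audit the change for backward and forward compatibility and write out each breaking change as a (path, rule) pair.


arrows below run writer -> reader for Invoice
backward pass over Invoice, reader schema v2, writer schema v1:
  scores <- scores (map<string, int64> -> map<string, int64>, writer optional)
  addr <- addr (Audit -> Audit, writer optional)
  id <- id (int32 -> int32, writer required)
  payload <- payload (bytes -> bytes, writer required)
  no writer field matches reader factor
  age <- age (int32 -> int32, writer optional)
  channel (writer side), unknown to reader
  email (writer side), unknown to reader
  addr.version <- addr.version (int64 -> int64, writer optional)
  addr.attempts <- addr.attempts (int64 -> int64, writer optional)
  => backward verdict for Invoice: COMPATIBLE, no violations
forward pass over Invoice, reader schema v1, writer schema v2:
  no writer field matches reader channel
  scores <- scores (map<string, int64> -> map<string, int64>, writer optional)
  addr <- addr (Audit -> Audit, writer optional)
  id <- id (int32 -> int32, writer required)
  no writer field matches reader email
  payload <- payload (bytes -> bytes, writer required)
  age <- age (int32 -> int32, writer optional)
  factor (writer side), unknown to reader
  addr.version <- addr.version (int64 -> int64, writer optional)
  addr.attempts <- addr.attempts (int64 -> int64, writer optional)
  rule R1 violated at channel
  => forward verdict for Invoice: BREAKING, 1 violation(s)

backward: COMPATIBLE []; forward: BREAKING [(channel, R1)]


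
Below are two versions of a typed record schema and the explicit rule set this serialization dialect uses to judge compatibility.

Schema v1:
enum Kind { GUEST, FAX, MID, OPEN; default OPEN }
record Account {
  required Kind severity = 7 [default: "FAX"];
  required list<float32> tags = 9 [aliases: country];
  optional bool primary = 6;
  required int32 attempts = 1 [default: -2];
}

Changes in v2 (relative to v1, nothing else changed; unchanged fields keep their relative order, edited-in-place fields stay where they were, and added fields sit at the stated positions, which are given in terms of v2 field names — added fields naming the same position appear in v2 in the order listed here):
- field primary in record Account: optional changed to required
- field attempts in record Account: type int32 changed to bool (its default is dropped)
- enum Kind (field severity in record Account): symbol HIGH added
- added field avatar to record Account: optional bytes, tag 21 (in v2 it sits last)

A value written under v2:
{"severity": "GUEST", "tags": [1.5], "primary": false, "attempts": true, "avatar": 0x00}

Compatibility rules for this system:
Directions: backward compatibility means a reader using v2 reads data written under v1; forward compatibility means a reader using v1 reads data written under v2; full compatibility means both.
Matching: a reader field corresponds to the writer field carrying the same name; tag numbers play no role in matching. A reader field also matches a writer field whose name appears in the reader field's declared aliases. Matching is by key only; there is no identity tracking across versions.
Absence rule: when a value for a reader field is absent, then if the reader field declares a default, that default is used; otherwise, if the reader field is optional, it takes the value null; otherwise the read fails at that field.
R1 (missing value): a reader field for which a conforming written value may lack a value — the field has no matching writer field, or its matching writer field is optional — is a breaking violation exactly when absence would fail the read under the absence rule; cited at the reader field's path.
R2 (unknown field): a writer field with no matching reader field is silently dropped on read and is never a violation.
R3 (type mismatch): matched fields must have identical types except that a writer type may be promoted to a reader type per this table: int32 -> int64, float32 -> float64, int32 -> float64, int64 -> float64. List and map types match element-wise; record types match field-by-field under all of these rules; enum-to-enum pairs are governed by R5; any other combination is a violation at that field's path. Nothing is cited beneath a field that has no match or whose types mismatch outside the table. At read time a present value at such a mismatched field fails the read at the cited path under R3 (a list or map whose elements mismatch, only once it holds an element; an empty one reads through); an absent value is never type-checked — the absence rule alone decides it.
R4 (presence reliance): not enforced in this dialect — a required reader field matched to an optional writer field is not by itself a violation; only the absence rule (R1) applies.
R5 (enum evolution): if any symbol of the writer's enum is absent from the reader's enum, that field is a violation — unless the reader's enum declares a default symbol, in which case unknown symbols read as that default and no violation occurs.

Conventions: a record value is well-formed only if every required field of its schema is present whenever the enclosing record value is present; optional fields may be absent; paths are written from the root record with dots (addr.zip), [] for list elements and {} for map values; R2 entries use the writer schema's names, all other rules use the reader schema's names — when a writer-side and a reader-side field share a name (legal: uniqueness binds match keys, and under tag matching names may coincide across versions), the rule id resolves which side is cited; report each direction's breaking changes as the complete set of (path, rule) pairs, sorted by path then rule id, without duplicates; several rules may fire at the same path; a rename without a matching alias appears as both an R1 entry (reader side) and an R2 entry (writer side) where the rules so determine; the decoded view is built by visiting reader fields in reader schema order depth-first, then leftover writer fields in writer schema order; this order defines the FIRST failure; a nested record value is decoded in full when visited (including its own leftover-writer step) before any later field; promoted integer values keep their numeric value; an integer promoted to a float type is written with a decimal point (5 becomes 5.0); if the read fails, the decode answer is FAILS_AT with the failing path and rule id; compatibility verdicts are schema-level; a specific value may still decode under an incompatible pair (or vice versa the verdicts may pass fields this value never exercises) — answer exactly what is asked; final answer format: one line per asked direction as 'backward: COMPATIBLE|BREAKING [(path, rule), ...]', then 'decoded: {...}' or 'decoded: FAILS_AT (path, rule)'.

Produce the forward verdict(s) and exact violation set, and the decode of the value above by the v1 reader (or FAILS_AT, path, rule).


arrows below run writer -> reader for Account
forward on Account — v1 reading data written by v2:
  severity: Kind -> Kind, writer required; from severity
  tags: list<float32> -> list<float32>, writer required; from tags
  primary: bool -> bool, writer required; from primary
  attempts: bool -> int32, writer required; from attempts
  writer avatar: unknown to reader
  R3 fires at attempts
  => forward verdict for Account: BREAKING, 1 violation(s)
migrating the Account value to v1:
  severity := "GUEST"
  tags := [1.5]
  primary := false
  read fails at attempts under R3
  => FAILS_AT (attempts, R3)
checking off the Account differences that do not matter here:
  field primary in record Account: optional changed to required -> affects backward compatibility only, which is not asked
  enum Kind (field severity in record Account): symbol HIGH added -> fires no rule on Account, leaving the asked answer as it is
  added field avatar to record Account: optional bytes, tag 21 (in v2 it sits last) -> fires no rule on Account, leaving the asked answer as it is

forward: BREAKING [(attempts, R3)]; decoded: FAILS_AT (attempts, R3)


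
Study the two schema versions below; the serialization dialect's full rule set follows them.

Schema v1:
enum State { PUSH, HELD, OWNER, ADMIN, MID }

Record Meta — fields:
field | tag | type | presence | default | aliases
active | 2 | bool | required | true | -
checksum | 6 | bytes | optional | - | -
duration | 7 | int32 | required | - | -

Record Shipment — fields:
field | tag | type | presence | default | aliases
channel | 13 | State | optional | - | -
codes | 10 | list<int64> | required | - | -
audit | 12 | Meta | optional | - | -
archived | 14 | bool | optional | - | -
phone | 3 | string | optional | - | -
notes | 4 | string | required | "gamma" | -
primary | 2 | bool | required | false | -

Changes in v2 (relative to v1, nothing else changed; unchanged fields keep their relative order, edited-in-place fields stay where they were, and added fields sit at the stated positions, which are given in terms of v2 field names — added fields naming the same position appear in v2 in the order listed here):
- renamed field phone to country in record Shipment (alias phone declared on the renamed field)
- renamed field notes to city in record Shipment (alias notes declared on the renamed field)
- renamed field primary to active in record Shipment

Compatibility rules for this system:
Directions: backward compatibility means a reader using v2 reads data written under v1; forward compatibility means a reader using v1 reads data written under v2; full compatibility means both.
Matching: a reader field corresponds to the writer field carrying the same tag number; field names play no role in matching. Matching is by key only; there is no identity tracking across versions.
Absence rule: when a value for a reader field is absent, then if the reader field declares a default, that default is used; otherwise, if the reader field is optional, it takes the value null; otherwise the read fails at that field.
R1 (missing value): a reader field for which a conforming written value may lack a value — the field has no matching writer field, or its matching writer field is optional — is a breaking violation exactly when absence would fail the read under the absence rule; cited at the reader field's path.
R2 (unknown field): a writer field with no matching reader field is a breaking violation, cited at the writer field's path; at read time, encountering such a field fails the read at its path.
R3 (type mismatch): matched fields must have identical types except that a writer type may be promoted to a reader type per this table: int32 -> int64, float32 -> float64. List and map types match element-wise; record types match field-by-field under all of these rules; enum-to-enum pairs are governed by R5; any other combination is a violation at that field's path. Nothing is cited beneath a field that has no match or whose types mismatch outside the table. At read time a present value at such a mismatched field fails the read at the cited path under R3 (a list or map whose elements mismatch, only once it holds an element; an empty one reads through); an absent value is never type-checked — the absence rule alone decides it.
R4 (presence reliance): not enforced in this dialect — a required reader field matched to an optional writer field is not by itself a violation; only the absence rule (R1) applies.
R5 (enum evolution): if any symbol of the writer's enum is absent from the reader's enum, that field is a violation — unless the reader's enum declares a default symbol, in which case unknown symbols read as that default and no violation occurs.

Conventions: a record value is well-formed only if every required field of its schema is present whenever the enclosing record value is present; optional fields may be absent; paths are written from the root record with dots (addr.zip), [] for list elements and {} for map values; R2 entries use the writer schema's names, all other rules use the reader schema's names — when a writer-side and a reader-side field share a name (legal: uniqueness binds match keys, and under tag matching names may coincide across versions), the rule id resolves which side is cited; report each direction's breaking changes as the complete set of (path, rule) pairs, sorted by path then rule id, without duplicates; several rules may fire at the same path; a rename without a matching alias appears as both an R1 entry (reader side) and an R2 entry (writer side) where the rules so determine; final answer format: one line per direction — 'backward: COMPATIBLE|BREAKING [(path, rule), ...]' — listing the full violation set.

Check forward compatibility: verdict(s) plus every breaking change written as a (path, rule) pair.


in Shipment below, arrows point writer -> reader
forward analysis of Shipment with v1 as reader and v2 as writer:
  writer optional, State -> State: reader channel maps from writer channel
  writer required, list<int64> -> list<int64>: reader codes maps from writer codes
  writer optional, Meta -> Meta: reader audit maps from writer audit
  writer optional, bool -> bool: reader archived maps from writer archived
  writer optional, string -> string: reader phone maps from writer country
  writer required, string -> string: reader notes maps from writer city
  writer required, bool -> bool: reader primary maps from writer active
  writer required, bool -> bool: reader audit.active maps from writer audit.active
  writer optional, bytes -> bytes: reader audit.checksum maps from writer audit.checksum
  writer required, int32 -> int32: reader audit.duration maps from writer audit.duration
  => forward: COMPATIBLE
the rest of the Shipment diff is inert for this question:
  renamed field phone to country in record Shipment (alias phone declared on the renamed field) -> no rule fires on it in Shipment's dialect; the asked verdict holds
  renamed field notes to city in record Shipment (alias notes declared on the renamed field) -> no rule fires on it in Shipment's dialect; the asked verdict holds
  renamed field primary to active in record Shipment -> no rule fires on it in Shipment's dialect; the asked verdict holds

forward: COMPATIBLE []


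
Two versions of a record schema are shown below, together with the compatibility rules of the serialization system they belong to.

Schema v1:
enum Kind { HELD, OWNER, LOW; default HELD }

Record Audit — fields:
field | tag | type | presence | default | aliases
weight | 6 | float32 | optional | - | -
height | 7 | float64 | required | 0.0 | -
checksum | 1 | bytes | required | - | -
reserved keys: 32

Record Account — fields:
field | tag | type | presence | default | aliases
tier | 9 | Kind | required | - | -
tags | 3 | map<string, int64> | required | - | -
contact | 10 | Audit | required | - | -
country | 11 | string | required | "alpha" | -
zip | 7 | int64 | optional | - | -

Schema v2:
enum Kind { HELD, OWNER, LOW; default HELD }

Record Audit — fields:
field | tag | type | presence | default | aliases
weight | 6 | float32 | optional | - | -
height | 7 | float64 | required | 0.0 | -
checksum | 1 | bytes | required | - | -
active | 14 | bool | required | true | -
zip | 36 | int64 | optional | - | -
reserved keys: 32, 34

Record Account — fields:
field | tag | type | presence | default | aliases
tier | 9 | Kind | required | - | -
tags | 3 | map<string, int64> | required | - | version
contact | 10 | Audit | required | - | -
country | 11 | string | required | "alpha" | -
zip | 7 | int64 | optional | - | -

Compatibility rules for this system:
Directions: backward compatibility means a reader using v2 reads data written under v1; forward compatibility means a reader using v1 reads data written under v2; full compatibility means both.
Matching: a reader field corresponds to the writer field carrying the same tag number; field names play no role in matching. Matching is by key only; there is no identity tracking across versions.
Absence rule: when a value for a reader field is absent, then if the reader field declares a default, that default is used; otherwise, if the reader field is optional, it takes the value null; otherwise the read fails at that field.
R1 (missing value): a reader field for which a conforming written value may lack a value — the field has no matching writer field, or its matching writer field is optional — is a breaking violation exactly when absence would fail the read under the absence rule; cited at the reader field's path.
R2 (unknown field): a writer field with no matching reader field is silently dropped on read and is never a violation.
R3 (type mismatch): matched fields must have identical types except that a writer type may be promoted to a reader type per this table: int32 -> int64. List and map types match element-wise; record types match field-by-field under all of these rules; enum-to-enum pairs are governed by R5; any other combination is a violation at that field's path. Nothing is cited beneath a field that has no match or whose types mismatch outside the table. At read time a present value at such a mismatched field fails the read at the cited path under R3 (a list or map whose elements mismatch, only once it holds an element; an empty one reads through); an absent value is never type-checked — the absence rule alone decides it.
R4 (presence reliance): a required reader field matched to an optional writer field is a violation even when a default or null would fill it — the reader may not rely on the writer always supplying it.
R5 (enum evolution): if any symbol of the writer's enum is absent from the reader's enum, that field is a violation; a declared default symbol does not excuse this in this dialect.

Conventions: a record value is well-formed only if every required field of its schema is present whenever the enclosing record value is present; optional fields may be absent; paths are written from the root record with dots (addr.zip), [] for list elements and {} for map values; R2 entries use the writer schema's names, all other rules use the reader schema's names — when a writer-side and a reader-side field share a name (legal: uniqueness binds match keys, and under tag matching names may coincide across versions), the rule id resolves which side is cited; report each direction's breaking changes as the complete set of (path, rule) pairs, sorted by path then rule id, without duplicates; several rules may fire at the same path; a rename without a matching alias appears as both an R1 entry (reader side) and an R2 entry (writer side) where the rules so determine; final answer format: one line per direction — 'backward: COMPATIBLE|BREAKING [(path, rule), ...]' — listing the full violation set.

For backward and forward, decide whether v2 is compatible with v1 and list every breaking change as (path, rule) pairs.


in Account below, arrows point writer -> reader
backward for Account (reader v2, writer v1):
  tier: Kind -> Kind, writer required; from tier
  tags: map<string, int64> -> map<string, int64>, writer required; from tags
  contact: Audit -> Audit, writer required; from contact
  country: string -> string, writer required; from country
  zip: int64 -> int64, writer optional; from zip
  contact.weight: float32 -> float32, writer optional; from contact.weight
  contact.height: float64 -> float64, writer required; from contact.height
  contact.checksum: bytes -> bytes, writer required; from contact.checksum
  no writer field matches reader contact.active
  no writer field matches reader contact.zip
  => backward verdict for Account: COMPATIBLE, no violations
forward for Account (reader v1, writer v2):
  tier: Kind -> Kind, writer required; from tier
  tags: map<string, int64> -> map<string, int64>, writer required; from tags
  contact: Audit -> Audit, writer required; from contact
  country: string -> string, writer required; from country
  zip: int64 -> int64, writer optional; from zip
  contact.weight: float32 -> float32, writer optional; from contact.weight
  contact.height: float64 -> float64, writer required; from contact.height
  contact.checksum: bytes -> bytes, writer required; from contact.checksum
  contact.active (writer side), unknown to reader
  contact.zip (writer side), unknown to reader
  => forward verdict for Account: COMPATIBLE, no violations

backward: COMPATIBLE []; forward: COMPATIBLE []


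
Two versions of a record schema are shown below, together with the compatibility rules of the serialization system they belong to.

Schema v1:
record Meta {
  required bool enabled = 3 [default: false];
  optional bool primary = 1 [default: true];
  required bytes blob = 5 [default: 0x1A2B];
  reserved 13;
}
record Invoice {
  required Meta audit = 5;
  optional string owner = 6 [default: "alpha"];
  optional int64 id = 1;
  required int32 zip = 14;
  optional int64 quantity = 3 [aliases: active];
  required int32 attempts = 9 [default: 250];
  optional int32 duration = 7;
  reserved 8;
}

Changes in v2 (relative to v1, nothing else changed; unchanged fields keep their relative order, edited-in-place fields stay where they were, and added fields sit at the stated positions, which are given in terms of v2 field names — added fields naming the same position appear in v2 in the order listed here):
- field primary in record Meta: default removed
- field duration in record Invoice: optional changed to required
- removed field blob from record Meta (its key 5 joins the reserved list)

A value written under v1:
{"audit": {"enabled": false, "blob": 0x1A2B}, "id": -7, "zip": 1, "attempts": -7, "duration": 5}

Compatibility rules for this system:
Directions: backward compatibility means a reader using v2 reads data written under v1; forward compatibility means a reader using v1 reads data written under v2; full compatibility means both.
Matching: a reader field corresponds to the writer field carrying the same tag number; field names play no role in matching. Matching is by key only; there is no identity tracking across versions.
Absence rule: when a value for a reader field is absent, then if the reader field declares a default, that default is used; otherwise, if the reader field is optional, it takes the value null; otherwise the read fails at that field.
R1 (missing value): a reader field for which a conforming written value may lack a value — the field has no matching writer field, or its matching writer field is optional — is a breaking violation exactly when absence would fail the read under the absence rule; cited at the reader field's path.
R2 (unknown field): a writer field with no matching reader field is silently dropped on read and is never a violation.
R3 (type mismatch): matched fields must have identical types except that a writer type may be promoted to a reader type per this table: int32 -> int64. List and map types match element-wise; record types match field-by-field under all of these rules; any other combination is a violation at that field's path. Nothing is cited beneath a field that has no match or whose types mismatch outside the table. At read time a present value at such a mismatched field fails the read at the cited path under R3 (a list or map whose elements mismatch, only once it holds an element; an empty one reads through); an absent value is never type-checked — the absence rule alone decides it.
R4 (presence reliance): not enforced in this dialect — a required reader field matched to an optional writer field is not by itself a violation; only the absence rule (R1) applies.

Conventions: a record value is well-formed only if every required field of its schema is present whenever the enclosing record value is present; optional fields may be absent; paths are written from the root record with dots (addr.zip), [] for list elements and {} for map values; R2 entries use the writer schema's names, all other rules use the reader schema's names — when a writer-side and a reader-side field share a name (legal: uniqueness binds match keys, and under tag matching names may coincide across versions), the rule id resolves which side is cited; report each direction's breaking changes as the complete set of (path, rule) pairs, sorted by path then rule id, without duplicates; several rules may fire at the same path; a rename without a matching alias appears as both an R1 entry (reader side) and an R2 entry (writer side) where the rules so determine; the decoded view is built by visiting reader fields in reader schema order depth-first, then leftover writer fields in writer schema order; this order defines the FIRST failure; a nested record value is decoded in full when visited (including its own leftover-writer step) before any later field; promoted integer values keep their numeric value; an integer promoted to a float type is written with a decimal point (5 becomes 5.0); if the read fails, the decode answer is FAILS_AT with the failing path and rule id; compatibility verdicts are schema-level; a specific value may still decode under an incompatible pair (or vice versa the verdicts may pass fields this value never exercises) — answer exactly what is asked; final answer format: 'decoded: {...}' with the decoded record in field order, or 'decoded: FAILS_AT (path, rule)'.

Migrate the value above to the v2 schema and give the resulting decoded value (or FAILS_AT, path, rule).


in Invoice below, arrows point writer -> reader
decode (reader v2):
  audit.enabled := false
  audit.primary := null (missing; optional => null)
  writer audit.blob: no reader field; dropped
  owner := "alpha" (missing; default applied)
  id := -7
  zip := 1
  quantity := null (missing; optional => null)
  attempts := -7
  duration := 5
  => decoded: {"audit": {"enabled": false, "primary": null}, "owner": "alpha", "id": -7, "zip": 1, "quantity": null, "attempts": -7, "duration": 5}
ruling out the remaining Invoice differences:
  field duration in record Invoice: optional changed to required -> changes Invoice's schema-level verdicts only — the decode of this value is the same

decoded: {"audit": {"enabled": false, "primary": null}, "owner": "alpha", "id": -7, "zip": 1, "quantity": null, "attempts": -7, "duration": 5}
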